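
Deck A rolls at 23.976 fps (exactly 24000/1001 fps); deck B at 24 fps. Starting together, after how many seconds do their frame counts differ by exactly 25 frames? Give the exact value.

The gap grows by |24 − 24000/1001| = 24/1001 frames per second.
Time for a 25-frame gap: 25 ÷ (24/1001) = 25025/24 s.

25025/24 seconds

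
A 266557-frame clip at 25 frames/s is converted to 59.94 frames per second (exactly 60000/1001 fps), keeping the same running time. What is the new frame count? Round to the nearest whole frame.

639098 frames

Frames at target rate = 266557 × (60000/1001) / (25) = 639736800/1001 ≈ 639097.702.
Nearest whole frame: 639098.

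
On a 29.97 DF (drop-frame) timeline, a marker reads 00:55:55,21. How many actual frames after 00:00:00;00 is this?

As if non-drop at 30 labels/s: (0 × 3600 + 55 × 60 + 55) × 30 + 21 = 100671.
Minute boundaries passed: 55; those not divisible by 10: 55 − 5 = 50; dropped labels = 2 × 50 = 100.
Actual frame index = 100671 − 100 = 100571.

100571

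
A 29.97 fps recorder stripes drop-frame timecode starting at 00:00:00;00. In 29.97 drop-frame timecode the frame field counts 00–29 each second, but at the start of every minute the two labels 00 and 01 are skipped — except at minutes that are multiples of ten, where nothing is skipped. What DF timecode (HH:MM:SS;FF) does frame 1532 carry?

00:00:51;02

Ten DF minutes hold 17982 frames, so frame 1532 lies in block 0 (frames 0–17981) with 1532 frames into that block.
The block's first minute is 1800 frames and the rest 1798 each; 1532 frames reaches minute 0, so 0 × 18 + 0 × 2 = 0 labels have been skipped so far.
Adding those back, label number 1532 + 0 = 1532 at 30 labels/s is 51 s + 2 f = 0 h 0 min 51 s frame 2, i.e. 00:00:51;02.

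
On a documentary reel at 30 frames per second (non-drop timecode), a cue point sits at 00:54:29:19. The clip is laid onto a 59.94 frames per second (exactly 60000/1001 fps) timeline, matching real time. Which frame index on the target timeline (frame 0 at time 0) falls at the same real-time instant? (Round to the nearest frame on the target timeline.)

frame 195982

Source frame index: (0×3600 + 54×60 + 29) × 30 + 19 = 98089.
Real time: 98089 / (30) = 98089/30 s.
Target frame: (98089/30) × (60000/1001) = 196178000/1001 ≈ 195982.018 → 195982.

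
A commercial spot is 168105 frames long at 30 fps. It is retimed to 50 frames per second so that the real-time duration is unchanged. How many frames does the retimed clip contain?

Target frames = source frames × (target rate / source rate) = 168105 × (50)/(30) = 168105 × 5/3 = 280175.

280175 frames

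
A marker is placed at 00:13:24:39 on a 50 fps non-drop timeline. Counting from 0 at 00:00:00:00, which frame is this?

Total seconds to the label: (0 × 3600 + 13 × 60 + 24) = 804.
Frame index = 804 × 50 + 39 = 40239.

frame 40239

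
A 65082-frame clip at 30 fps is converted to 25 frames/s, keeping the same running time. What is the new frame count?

Target frames = source frames × (target rate / source rate) = 65082 × (25)/(30) = 65082 × 5/6 = 54235.

54235 frames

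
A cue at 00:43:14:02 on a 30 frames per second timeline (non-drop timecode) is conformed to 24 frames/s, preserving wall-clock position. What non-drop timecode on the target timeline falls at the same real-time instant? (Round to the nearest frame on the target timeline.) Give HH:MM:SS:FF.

Source frame index: (0×3600 + 43×60 + 14) × 30 + 2 = 77822.
Real time: 77822 / (30) = 38911/15 s.
Target frame: (38911/15) × (24) = 311288/5 ≈ 62257.600 → 62258.
At 24 labels/s: frame 62258 → 00:43:14:02.

00:43:14:02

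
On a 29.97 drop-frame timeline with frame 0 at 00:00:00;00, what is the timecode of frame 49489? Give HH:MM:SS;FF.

Each 10-minute DF block holds 10 × 60 × 30 − 9 × 2 = 17982 frames. 49489 ÷ 17982 → 2 full blocks, remainder 13525.
Within the partial block the first minute is 1800 frames and each further minute 1798, so 7 further minute boundaries passed. Total skipped labels = 18 × 2 + 2 × 7 = 50.
Non-drop label index = 49489 + 50 = 49539; at 30 labels/s that is 00:27:31:09, i.e. DF 00:27:31;09.

00:27:31;09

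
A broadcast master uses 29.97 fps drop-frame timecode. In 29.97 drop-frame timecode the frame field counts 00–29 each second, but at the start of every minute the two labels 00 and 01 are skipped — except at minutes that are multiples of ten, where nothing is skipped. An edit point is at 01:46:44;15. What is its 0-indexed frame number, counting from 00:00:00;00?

191943

As if non-drop at 30 labels/s: (1 × 3600 + 46 × 60 + 44) × 30 + 15 = 192135.
Minute boundaries passed: 106; those not divisible by 10: 106 − 10 = 96; dropped labels = 2 × 96 = 192.
Actual frame index = 192135 − 192 = 191943.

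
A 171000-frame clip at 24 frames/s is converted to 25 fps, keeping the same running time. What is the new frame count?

Target frames = source frames × (target rate / source rate) = 171000 × (25)/(24) = 171000 × 25/24 = 178125.

178125 frames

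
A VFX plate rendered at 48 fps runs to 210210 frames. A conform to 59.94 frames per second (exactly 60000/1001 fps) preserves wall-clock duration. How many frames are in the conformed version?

262500 frames

Target frames = source frames × (target rate / source rate) = 210210 × (60000/1001)/(48) = 210210 × 1250/1001 = 262500.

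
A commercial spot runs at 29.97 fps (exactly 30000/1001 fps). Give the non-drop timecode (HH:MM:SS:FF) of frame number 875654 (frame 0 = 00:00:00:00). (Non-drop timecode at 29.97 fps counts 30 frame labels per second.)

08:06:28:14

875654 ÷ 30 = 29188 full seconds, remainder 14 frames.
29188 s = 8 h 6 min 28 s.
Timecode: 08:06:28:14.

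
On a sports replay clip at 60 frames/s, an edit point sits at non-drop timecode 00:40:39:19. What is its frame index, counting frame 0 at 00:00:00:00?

146359

Total seconds to the label: (0 × 3600 + 40 × 60 + 39) = 2439.
Frame index = 2439 × 60 + 19 = 146359.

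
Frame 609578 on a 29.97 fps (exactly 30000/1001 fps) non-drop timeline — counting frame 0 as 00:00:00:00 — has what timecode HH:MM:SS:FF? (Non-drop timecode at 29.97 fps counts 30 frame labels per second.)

05:38:39:08

609578 ÷ 30 = 20319 full seconds, remainder 8 frames.
20319 s = 5 h 38 min 39 s.
Timecode: 05:38:39:08.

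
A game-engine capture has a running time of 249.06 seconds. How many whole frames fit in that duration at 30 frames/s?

Frames = 249.06 × 30 = 37359/5 ≈ 7471.8000.
Complete frames: 7471.

7471 frames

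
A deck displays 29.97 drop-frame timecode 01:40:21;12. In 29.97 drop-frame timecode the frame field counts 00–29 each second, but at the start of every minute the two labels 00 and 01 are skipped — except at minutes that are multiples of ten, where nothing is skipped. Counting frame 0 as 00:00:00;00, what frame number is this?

180462

Complete 10-minute blocks: 10, each 17982 frames → 179820.
Remaining 0 whole minutes in the current block: 0 frames.
Within the current minute: 21 × 30 + 12 = 642. Total = 179820 + 0 + 642 = 180462.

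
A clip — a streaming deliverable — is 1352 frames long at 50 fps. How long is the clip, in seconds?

27.04 seconds

Running time = 1352 / (50) = 27.04 s.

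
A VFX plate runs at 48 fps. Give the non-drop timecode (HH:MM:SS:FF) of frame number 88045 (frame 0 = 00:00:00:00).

00:30:34:13

88045 ÷ 48 = 1834 full seconds, remainder 13 frames.
1834 s = 0 h 30 min 34 s.
Timecode: 00:30:34:13.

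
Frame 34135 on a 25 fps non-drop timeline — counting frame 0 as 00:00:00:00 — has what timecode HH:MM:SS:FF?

34135 ÷ 25 = 1365 full seconds, remainder 10 frames.
1365 s = 0 h 22 min 45 s.
Timecode: 00:22:45:10.

00:22:45:10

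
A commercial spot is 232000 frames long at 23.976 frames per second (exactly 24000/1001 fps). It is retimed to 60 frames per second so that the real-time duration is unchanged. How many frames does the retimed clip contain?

Target frames = source frames × (target rate / source rate) = 232000 × (60)/(24000/1001) = 232000 × 1001/400 = 580580.

580580 frames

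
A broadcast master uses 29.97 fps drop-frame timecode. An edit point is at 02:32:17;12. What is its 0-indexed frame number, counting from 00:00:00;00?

Complete 10-minute blocks: 15, each 17982 frames → 269730.
Remaining 2 whole minutes in the current block: 1800 + 1 × 1798 = 3598 frames.
Within the current minute: 17 × 30 + 12 − 2 = 520 (labels ;00/;01 skipped at this minute). Total = 269730 + 3598 + 520 = 273848.

273848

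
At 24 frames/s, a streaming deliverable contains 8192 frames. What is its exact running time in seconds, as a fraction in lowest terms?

1024/3 seconds

Running time = 8192 ÷ (24) = 8192 × 1/24 = 1024/3 s.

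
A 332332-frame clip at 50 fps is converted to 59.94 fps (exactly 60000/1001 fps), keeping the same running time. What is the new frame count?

Target frames = source frames × (target rate / source rate) = 332332 × (60000/1001)/(50) = 332332 × 1200/1001 = 398400.

398400 frames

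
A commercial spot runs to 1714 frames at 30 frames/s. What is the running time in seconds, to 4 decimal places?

Running time = 1714 × 1/30 = 857/15 s ≈ 57.1333 s.

57.1333 seconds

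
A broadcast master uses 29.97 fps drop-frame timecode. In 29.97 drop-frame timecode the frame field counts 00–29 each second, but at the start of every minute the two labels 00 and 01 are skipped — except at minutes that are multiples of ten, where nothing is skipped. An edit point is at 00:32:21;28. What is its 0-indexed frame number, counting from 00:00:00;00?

As if non-drop at 30 labels/s: (0 × 3600 + 32 × 60 + 21) × 30 + 28 = 58258.
Minute boundaries passed: 32; those not divisible by 10: 32 − 3 = 29; dropped labels = 2 × 29 = 58.
Actual frame index = 58258 − 58 = 58200.

58200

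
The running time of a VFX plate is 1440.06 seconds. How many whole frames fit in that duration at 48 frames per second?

Frames = 1440.06 × 48 = 1728072/25 ≈ 69122.8800.
Complete frames: 69122.

69122 frames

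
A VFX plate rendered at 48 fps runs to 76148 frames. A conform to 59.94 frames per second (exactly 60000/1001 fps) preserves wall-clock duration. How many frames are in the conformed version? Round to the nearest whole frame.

95090 frames

Frames at target rate = 76148 × (60000/1001) / (48) = 95185000/1001 ≈ 95089.910.
Nearest whole frame: 95090.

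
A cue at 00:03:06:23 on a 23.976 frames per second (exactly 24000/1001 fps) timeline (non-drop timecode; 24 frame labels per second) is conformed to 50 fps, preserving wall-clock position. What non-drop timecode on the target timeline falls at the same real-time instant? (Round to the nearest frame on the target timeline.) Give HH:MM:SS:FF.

Source frame index: (0×3600 + 3×60 + 6) × 24 + 23 = 4487.
Real time: 4487 / (24000/1001) = 4491487/24000 s.
Target frame: (4491487/24000) × (50) = 4491487/480 ≈ 9357.265 → 9357.
At 50 labels/s: frame 9357 → 00:03:07:07.

00:03:07:07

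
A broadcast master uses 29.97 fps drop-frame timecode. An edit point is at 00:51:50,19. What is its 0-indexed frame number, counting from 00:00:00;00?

93227

As if non-drop at 30 labels/s: (0 × 3600 + 51 × 60 + 50) × 30 + 19 = 93319.
Minute boundaries passed: 51; those not divisible by 10: 51 − 5 = 46; dropped labels = 2 × 46 = 92.
Actual frame index = 93319 − 92 = 93227.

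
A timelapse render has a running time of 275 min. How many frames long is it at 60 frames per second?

275 min = 16500 s.
Frames = 16500 × 60 = 990000.

990000 frames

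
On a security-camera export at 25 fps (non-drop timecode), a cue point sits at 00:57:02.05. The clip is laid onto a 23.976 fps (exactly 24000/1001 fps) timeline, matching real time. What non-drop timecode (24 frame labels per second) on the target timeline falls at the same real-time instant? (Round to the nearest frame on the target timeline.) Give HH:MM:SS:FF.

Source frame index: (0×3600 + 57×60 + 2) × 25 + 5 = 85555.
Real time: 85555 / (25) = 17111/5 s.
Target frame: (17111/5) × (24000/1001) = 82132800/1001 ≈ 82050.749 → 82051.
At 24 labels/s: frame 82051 → 00:56:58:19.

00:56:58:19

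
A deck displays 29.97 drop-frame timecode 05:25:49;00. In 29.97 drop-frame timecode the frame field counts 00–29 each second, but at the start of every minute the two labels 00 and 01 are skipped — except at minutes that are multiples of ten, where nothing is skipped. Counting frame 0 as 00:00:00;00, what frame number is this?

585884

As if non-drop at 30 labels/s: (5 × 3600 + 25 × 60 + 49) × 30 + 0 = 586470.
Minute boundaries passed: 325; those not divisible by 10: 325 − 32 = 293; dropped labels = 2 × 293 = 586.
Actual frame index = 586470 − 586 = 585884.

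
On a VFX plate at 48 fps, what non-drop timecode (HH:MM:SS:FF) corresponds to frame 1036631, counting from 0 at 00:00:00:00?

1036631 ÷ 48 = 21596 full seconds, remainder 23 frames.
21596 s = 5 h 59 min 56 s.
Timecode: 05:59:56:23.

05:59:56:23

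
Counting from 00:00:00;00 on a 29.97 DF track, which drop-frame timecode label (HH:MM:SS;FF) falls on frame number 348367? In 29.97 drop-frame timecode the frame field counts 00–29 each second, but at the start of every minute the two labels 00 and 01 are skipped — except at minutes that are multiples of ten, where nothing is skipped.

Each 10-minute DF block holds 10 × 60 × 30 − 9 × 2 = 17982 frames. 348367 ÷ 17982 → 19 full blocks, remainder 6709.
Within the partial block the first minute is 1800 frames and each further minute 1798, so 3 further minute boundaries passed. Total skipped labels = 18 × 19 + 2 × 3 = 348.
Non-drop label index = 348367 + 348 = 348715; at 30 labels/s that is 03:13:43:25, i.e. DF 03:13:43;25.

03:13:43;25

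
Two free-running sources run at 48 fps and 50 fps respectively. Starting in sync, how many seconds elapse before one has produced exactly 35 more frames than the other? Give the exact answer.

The gap grows by |50 − 48| = 2 frames per second.
Time for a 35-frame gap: 35 ÷ (2) = 17.5 s.

17.5 seconds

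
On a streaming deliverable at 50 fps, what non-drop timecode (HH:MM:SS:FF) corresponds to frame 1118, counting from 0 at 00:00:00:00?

00:00:22:18

1118 ÷ 50 = 22 full seconds, remainder 18 frames.
22 s = 0 h 0 min 22 s.
Timecode: 00:00:22:18.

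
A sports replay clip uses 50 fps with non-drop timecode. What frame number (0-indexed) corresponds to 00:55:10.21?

frame 165521

Total seconds to the label: (0 × 3600 + 55 × 60 + 10) = 3310.
Frame index = 3310 × 50 + 21 = 165521.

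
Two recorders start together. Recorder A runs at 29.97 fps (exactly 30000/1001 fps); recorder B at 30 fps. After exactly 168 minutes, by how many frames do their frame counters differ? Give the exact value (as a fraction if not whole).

43200/143 frames

168 min = 10080 s.
A emits 30000/1001 × 10080 = 43200000/143 frames; B emits 30 × 10080 = 302400.
Difference = 43200/143 frames (≈ 302.0979); B is ahead of A.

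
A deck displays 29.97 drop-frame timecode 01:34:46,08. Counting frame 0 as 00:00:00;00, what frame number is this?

As if non-drop at 30 labels/s: (1 × 3600 + 34 × 60 + 46) × 30 + 8 = 170588.
Minute boundaries passed: 94; those not divisible by 10: 94 − 9 = 85; dropped labels = 2 × 85 = 170.
Actual frame index = 170588 − 170 = 170418.

170418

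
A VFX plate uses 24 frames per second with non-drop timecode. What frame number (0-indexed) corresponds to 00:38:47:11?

Total seconds to the label: (0 × 3600 + 38 × 60 + 47) = 2327.
Frame index = 2327 × 24 + 11 = 55859.

frame 55859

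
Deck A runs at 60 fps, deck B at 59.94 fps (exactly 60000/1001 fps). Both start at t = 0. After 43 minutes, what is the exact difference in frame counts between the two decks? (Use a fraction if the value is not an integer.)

43 min = 2580 s.
A emits 60 × 2580 = 154800 frames; B emits 60000/1001 × 2580 = 154800000/1001.
Difference = 154800/1001 frames (≈ 154.6454); B is behind A.

154800/1001 frames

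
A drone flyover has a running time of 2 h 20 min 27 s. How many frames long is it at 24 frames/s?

2 h 20 min 27 s = 8427 s.
Frames = 8427 × 24 = 202248.

202248 frames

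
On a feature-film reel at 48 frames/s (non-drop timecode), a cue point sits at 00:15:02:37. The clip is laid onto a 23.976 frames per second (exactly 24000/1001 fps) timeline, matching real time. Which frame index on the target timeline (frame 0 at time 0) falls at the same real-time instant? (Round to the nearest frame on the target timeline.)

frame 21645

Source frame index: (0×3600 + 15×60 + 2) × 48 + 37 = 43333.
Real time: 43333 / (48) = 43333/48 s.
Target frame: (43333/48) × (24000/1001) = 21666500/1001 ≈ 21644.855 → 21645.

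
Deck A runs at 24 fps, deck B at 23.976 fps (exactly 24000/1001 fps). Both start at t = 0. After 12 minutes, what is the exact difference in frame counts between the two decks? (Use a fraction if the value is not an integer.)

12 min = 720 s.
A emits 24 × 720 = 17280 frames; B emits 24000/1001 × 720 = 17280000/1001.
Difference = 17280/1001 frames (≈ 17.2627); B is behind A.

17280/1001 frames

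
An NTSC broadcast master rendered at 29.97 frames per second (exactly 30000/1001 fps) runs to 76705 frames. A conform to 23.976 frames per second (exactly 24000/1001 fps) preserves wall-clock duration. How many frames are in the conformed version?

Target frames = source frames × (target rate / source rate) = 76705 × (24000/1001)/(30000/1001) = 76705 × 4/5 = 61364.

61364 frames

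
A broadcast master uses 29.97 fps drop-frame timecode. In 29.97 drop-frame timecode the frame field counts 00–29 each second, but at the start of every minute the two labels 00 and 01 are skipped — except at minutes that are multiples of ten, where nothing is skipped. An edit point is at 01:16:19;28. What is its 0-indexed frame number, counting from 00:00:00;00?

137260

As if non-drop at 30 labels/s: (1 × 3600 + 16 × 60 + 19) × 30 + 28 = 137398.
Minute boundaries passed: 76; those not divisible by 10: 76 − 7 = 69; dropped labels = 2 × 69 = 138.
Actual frame index = 137398 − 138 = 137260.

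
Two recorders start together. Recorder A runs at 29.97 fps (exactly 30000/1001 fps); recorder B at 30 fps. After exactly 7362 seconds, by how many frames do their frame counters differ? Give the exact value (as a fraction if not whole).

220860/1001 frames

A emits 30000/1001 × 7362 = 220860000/1001 frames; B emits 30 × 7362 = 220860.
Difference = 220860/1001 frames (≈ 220.6394); B is ahead of A.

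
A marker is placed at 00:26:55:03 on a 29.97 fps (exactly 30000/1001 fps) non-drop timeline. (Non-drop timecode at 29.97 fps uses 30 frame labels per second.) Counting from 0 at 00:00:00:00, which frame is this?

frame 48453

Total seconds to the label: (0 × 3600 + 26 × 60 + 55) = 1615.
Frame index = 1615 × 30 + 3 = 48453.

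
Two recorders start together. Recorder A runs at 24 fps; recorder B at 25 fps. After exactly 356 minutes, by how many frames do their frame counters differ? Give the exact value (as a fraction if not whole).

21360 frames

356 min = 21360 s.
A emits 24 × 21360 = 512640 frames; B emits 25 × 21360 = 534000.
Difference = 21360 frames; B is ahead of A.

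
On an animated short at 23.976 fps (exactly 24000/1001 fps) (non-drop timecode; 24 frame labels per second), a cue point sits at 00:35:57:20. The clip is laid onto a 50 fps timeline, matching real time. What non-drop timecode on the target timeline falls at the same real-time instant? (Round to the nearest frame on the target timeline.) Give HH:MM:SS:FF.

Source frame index: (0×3600 + 35×60 + 57) × 24 + 20 = 51788.
Real time: 51788 / (24000/1001) = 12959947/6000 s.
Target frame: (12959947/6000) × (50) = 12959947/120 ≈ 107999.558 → 108000.
At 50 labels/s: frame 108000 → 00:36:00:00.

00:36:00:00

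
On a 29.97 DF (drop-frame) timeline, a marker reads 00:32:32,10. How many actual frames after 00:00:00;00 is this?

Complete 10-minute blocks: 3, each 17982 frames → 53946.
Remaining 2 whole minutes in the current block: 1800 + 1 × 1798 = 3598 frames.
Within the current minute: 32 × 30 + 10 − 2 = 968 (labels ;00/;01 skipped at this minute). Total = 53946 + 3598 + 968 = 58512.

58512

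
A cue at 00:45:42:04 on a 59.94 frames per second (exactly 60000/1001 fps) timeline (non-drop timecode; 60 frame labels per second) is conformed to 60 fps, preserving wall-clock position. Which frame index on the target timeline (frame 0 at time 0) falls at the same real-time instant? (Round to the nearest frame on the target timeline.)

frame 164689

Source frame index: (0×3600 + 45×60 + 42) × 60 + 4 = 164524.
Real time: 164524 / (60000/1001) = 41172131/15000 s.
Target frame: (41172131/15000) × (60) = 41172131/250 ≈ 164688.524 → 164689.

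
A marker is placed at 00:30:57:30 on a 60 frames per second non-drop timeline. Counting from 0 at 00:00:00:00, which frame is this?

111450

Total seconds to the label: (0 × 3600 + 30 × 60 + 57) = 1857.
Frame index = 1857 × 60 + 30 = 111450.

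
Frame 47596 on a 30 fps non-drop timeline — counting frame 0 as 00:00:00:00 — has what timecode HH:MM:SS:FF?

47596 ÷ 30 = 1586 full seconds, remainder 16 frames.
1586 s = 0 h 26 min 26 s.
Timecode: 00:26:26:16.

00:26:26:16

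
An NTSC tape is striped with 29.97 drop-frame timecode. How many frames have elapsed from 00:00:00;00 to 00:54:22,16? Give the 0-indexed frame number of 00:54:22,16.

97778

As if non-drop at 30 labels/s: (0 × 3600 + 54 × 60 + 22) × 30 + 16 = 97876.
Minute boundaries passed: 54; those not divisible by 10: 54 − 5 = 49; dropped labels = 2 × 49 = 98.
Actual frame index = 97876 − 98 = 97778.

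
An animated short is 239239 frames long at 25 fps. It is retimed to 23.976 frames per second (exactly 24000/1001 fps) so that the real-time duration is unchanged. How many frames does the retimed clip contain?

229440 frames

Target frames = source frames × (target rate / source rate) = 239239 × (24000/1001)/(25) = 239239 × 960/1001 = 229440.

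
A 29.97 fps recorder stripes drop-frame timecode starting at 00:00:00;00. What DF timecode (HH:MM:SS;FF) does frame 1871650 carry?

Ten DF minutes hold 17982 frames, so frame 1871650 lies in block 104 (frames 1870128–1888109) with 1522 frames into that block.
The block's first minute is 1800 frames and the rest 1798 each; 1522 frames reaches minute 0, so 104 × 18 + 0 × 2 = 1872 labels have been skipped so far.
Adding those back, label number 1871650 + 1872 = 1873522 at 30 labels/s is 62450 s + 22 f = 17 h 20 min 50 s frame 22, i.e. 17:20:50;22.

17:20:50;22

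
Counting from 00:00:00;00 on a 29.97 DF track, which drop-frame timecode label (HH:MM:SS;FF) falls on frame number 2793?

Ten DF minutes hold 17982 frames, so frame 2793 lies in block 0 (frames 0–17981) with 2793 frames into that block.
The block's first minute is 1800 frames and the rest 1798 each; 2793 frames reaches minute 1, so 0 × 18 + 1 × 2 = 2 labels have been skipped so far.
Adding those back, label number 2793 + 2 = 2795 at 30 labels/s is 93 s + 5 f = 0 h 1 min 33 s frame 5, i.e. 00:01:33;05.

00:01:33;05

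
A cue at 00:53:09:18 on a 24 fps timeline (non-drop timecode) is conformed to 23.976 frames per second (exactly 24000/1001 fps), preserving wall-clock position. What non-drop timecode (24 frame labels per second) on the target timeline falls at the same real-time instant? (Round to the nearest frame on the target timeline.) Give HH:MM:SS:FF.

00:53:06:14

Source frame index: (0×3600 + 53×60 + 9) × 24 + 18 = 76554.
Real time: 76554 / (24) = 12759/4 s.
Target frame: (12759/4) × (24000/1001) = 76554000/1001 ≈ 76477.522 → 76478.
At 24 labels/s: frame 76478 → 00:53:06:14.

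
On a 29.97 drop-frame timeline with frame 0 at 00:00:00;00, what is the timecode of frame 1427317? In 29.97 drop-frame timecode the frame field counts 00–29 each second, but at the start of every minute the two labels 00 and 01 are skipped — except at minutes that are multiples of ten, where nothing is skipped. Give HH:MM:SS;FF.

Each 10-minute DF block holds 10 × 60 × 30 − 9 × 2 = 17982 frames. 1427317 ÷ 17982 → 79 full blocks, remainder 6739.
Within the partial block the first minute is 1800 frames and each further minute 1798, so 3 further minute boundaries passed. Total skipped labels = 18 × 79 + 2 × 3 = 1428.
Non-drop label index = 1427317 + 1428 = 1428745; at 30 labels/s that is 13:13:44:25, i.e. DF 13:13:44;25.

13:13:44;25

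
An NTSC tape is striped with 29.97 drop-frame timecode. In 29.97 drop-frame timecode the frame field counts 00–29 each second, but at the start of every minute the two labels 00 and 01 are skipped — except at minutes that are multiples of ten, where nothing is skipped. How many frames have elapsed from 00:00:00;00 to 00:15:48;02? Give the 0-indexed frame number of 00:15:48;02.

28414

Complete 10-minute blocks: 1, each 17982 frames → 17982.
Remaining 5 whole minutes in the current block: 1800 + 4 × 1798 = 8992 frames.
Within the current minute: 48 × 30 + 2 − 2 = 1440 (labels ;00/;01 skipped at this minute). Total = 17982 + 8992 + 1440 = 28414.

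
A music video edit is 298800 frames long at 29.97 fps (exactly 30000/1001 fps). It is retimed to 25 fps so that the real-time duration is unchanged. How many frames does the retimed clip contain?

Target frames = source frames × (target rate / source rate) = 298800 × (25)/(30000/1001) = 298800 × 1001/1200 = 249249.

249249 frames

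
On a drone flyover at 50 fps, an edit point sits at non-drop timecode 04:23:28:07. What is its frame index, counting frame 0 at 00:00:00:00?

frame 790407

Total seconds to the label: (4 × 3600 + 23 × 60 + 28) = 15808.
Frame index = 15808 × 50 + 7 = 790407.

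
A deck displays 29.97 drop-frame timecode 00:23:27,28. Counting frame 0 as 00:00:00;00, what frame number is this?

As if non-drop at 30 labels/s: (0 × 3600 + 23 × 60 + 27) × 30 + 28 = 42238.
Minute boundaries passed: 23; those not divisible by 10: 23 − 2 = 21; dropped labels = 2 × 21 = 42.
Actual frame index = 42238 − 42 = 42196.

42196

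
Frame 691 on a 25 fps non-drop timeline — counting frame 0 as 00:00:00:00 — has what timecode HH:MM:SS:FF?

00:00:27:16

691 ÷ 25 = 27 full seconds, remainder 16 frames.
27 s = 0 h 0 min 27 s.
Timecode: 00:00:27:16.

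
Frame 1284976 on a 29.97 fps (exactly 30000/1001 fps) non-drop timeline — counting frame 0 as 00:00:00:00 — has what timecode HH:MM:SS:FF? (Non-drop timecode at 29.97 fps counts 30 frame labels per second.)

11:53:52:16

1284976 ÷ 30 = 42832 full seconds, remainder 16 frames.
42832 s = 11 h 53 min 52 s.
Timecode: 11:53:52:16.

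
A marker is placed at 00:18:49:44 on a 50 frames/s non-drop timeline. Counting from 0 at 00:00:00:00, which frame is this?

56494

Total seconds to the label: (0 × 3600 + 18 × 60 + 49) = 1129.
Frame index = 1129 × 50 + 44 = 56494.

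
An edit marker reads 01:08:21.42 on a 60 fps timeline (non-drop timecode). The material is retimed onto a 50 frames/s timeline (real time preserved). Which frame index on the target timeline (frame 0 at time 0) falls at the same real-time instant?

Source frame index: (1×3600 + 8×60 + 21) × 60 + 42 = 246102.
Real time: 246102 / (60) = 41017/10 s.
Target frame: (41017/10) × (50) = 205085.

frame 205085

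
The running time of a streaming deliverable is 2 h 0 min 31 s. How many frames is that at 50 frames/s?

2 h 0 min 31 s = 7231 s.
Frames = 7231 × 50 = 361550.

361550 frames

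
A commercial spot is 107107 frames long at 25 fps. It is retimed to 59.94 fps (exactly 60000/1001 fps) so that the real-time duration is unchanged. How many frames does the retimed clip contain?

Target frames = source frames × (target rate / source rate) = 107107 × (60000/1001)/(25) = 107107 × 2400/1001 = 256800.

256800 frames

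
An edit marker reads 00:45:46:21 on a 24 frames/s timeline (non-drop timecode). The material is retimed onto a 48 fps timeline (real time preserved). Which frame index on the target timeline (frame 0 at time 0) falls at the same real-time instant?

Source frame index: (0×3600 + 45×60 + 46) × 24 + 21 = 65925.
Real time: 65925 / (24) = 21975/8 s.
Target frame: (21975/8) × (48) = 131850.

frame 131850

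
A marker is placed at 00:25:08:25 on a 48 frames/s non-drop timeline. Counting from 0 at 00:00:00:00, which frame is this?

72409

Total seconds to the label: (0 × 3600 + 25 × 60 + 8) = 1508.
Frame index = 1508 × 48 + 25 = 72409.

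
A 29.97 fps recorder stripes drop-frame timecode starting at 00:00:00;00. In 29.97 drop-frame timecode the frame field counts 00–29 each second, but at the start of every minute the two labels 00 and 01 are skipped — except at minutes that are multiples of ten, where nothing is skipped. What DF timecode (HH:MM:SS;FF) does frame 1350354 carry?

Ten DF minutes hold 17982 frames, so frame 1350354 lies in block 75 (frames 1348650–1366631) with 1704 frames into that block.
The block's first minute is 1800 frames and the rest 1798 each; 1704 frames reaches minute 0, so 75 × 18 + 0 × 2 = 1350 labels have been skipped so far.
Adding those back, label number 1350354 + 1350 = 1351704 at 30 labels/s is 45056 s + 24 f = 12 h 30 min 56 s frame 24, i.e. 12:30:56;24.

12:30:56;24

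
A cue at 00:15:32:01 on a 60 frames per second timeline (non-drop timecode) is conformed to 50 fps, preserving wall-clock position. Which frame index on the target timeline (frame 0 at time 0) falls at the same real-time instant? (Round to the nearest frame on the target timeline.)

frame 46601

Source frame index: (0×3600 + 15×60 + 32) × 60 + 1 = 55921.
Real time: 55921 / (60) = 55921/60 s.
Target frame: (55921/60) × (50) = 279605/6 ≈ 46600.833 → 46601.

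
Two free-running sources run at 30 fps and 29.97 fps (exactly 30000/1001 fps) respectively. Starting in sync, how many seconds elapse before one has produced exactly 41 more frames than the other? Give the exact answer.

The gap grows by |30000/1001 − 30| = 30/1001 frames per second.
Time for a 41-frame gap: 41 ÷ (30/1001) = 41041/30 s.

41041/30 seconds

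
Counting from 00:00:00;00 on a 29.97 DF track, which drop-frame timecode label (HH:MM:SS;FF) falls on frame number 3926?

00:02:11;00

Each 10-minute DF block holds 10 × 60 × 30 − 9 × 2 = 17982 frames. 3926 ÷ 17982 → 0 full blocks, remainder 3926.
Within the partial block the first minute is 1800 frames and each further minute 1798, so 2 further minute boundaries passed. Total skipped labels = 18 × 0 + 2 × 2 = 4.
Non-drop label index = 3926 + 4 = 3930; at 30 labels/s that is 00:02:11:00, i.e. DF 00:02:11;00.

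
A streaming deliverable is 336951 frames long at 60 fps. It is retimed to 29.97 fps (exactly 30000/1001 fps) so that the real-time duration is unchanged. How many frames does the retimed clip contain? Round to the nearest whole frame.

Frames at target rate = 336951 × (30000/1001) / (60) = 168475500/1001 ≈ 168307.193.
Nearest whole frame: 168307.

168307 frames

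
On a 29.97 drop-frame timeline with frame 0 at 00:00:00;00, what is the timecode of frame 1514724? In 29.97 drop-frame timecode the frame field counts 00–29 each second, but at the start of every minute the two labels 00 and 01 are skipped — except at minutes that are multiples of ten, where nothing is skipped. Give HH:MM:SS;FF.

14:02:21;10

Each 10-minute DF block holds 10 × 60 × 30 − 9 × 2 = 17982 frames. 1514724 ÷ 17982 → 84 full blocks, remainder 4236.
Within the partial block the first minute is 1800 frames and each further minute 1798, so 2 further minute boundaries passed. Total skipped labels = 18 × 84 + 2 × 2 = 1516.
Non-drop label index = 1514724 + 1516 = 1516240; at 30 labels/s that is 14:02:21:10, i.e. DF 14:02:21;10.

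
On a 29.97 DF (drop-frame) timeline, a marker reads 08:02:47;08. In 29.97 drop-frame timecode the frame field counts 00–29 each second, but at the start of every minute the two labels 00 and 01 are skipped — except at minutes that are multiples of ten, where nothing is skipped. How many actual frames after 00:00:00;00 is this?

As if non-drop at 30 labels/s: (8 × 3600 + 2 × 60 + 47) × 30 + 8 = 869018.
Minute boundaries passed: 482; those not divisible by 10: 482 − 48 = 434; dropped labels = 2 × 434 = 868.
Actual frame index = 869018 − 868 = 868150.

868150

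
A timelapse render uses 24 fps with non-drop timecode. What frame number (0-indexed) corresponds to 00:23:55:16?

Total seconds to the label: (0 × 3600 + 23 × 60 + 55) = 1435.
Frame index = 1435 × 24 + 16 = 34456.

frame 34456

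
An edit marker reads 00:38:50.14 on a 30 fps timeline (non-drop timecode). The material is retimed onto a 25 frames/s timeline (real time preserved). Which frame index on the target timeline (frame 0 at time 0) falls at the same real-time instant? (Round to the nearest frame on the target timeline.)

Source frame index: (0×3600 + 38×60 + 50) × 30 + 14 = 69914.
Real time: 69914 / (30) = 34957/15 s.
Target frame: (34957/15) × (25) = 174785/3 ≈ 58261.667 → 58262.

frame 58262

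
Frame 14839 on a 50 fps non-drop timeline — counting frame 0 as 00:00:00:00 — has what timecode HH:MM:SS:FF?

00:04:56:39

14839 ÷ 50 = 296 full seconds, remainder 39 frames.
296 s = 0 h 4 min 56 s.
Timecode: 00:04:56:39.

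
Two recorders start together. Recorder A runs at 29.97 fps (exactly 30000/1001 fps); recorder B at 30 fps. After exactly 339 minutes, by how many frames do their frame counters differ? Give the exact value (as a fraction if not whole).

339 min = 20340 s.
A emits 30000/1001 × 20340 = 610200000/1001 frames; B emits 30 × 20340 = 610200.
Difference = 610200/1001 frames (≈ 609.5904); B is ahead of A.

610200/1001 frames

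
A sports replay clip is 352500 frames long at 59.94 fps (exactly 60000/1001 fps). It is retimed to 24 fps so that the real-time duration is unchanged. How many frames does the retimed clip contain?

Target frames = source frames × (target rate / source rate) = 352500 × (24)/(60000/1001) = 352500 × 1001/2500 = 141141.

141141 frames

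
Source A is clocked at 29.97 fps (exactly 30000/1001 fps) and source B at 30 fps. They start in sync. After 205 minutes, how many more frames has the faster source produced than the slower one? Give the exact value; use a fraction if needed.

205 min = 12300 s.
A emits 30000/1001 × 12300 = 369000000/1001 frames; B emits 30 × 12300 = 369000.
Difference = 369000/1001 frames (≈ 368.6314); B is ahead of A.

369000/1001 frames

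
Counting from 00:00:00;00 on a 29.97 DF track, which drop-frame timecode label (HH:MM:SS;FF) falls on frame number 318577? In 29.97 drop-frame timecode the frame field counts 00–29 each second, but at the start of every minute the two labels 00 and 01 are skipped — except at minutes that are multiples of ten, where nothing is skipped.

Ten DF minutes hold 17982 frames, so frame 318577 lies in block 17 (frames 305694–323675) with 12883 frames into that block.
The block's first minute is 1800 frames and the rest 1798 each; 12883 frames reaches minute 7, so 17 × 18 + 7 × 2 = 320 labels have been skipped so far.
Adding those back, label number 318577 + 320 = 318897 at 30 labels/s is 10629 s + 27 f = 2 h 57 min 9 s frame 27, i.e. 02:57:09;27.

02:57:09;27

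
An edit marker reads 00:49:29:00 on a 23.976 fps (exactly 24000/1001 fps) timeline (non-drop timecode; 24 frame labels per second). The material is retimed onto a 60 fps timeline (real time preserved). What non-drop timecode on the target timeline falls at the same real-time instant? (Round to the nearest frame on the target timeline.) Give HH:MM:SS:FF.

Source frame index: (0×3600 + 49×60 + 29) × 24 + 0 = 71256.
Real time: 71256 / (24000/1001) = 2971969/1000 s.
Target frame: (2971969/1000) × (60) = 8915907/50 ≈ 178318.140 → 178318.
At 60 labels/s: frame 178318 → 00:49:31:58.

00:49:31:58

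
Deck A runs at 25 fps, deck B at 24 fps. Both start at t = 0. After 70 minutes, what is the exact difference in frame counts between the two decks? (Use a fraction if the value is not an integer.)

4200 frames

70 min = 4200 s.
A emits 25 × 4200 = 105000 frames; B emits 24 × 4200 = 100800.
Difference = 4200 frames; B is behind A.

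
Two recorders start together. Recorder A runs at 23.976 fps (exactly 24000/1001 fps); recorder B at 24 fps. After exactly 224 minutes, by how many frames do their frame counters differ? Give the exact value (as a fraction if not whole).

224 min = 13440 s.
A emits 24000/1001 × 13440 = 46080000/143 frames; B emits 24 × 13440 = 322560.
Difference = 46080/143 frames (≈ 322.2378); B is ahead of A.

46080/143 frames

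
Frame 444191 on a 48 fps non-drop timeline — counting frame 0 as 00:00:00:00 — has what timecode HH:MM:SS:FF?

02:34:13:47

444191 ÷ 48 = 9253 full seconds, remainder 47 frames.
9253 s = 2 h 34 min 13 s.
Timecode: 02:34:13:47.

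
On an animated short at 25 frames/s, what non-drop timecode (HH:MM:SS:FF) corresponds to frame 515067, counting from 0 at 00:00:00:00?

05:43:22:17

515067 ÷ 25 = 20602 full seconds, remainder 17 frames.
20602 s = 5 h 43 min 22 s.
Timecode: 05:43:22:17.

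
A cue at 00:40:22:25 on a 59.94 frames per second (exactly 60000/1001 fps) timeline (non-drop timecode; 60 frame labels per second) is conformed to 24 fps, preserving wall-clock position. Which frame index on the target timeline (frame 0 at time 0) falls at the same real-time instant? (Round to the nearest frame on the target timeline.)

frame 58196

Source frame index: (0×3600 + 40×60 + 22) × 60 + 25 = 145345.
Real time: 145345 / (60000/1001) = 29098069/12000 s.
Target frame: (29098069/12000) × (24) = 29098069/500 ≈ 58196.138 → 58196.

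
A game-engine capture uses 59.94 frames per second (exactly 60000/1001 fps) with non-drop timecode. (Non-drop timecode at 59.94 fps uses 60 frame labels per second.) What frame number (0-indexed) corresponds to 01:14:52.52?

Total seconds to the label: (1 × 3600 + 14 × 60 + 52) = 4492.
Frame index = 4492 × 60 + 52 = 269572.

269572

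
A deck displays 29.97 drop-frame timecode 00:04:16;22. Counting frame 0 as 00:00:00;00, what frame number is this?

7694

As if non-drop at 30 labels/s: (0 × 3600 + 4 × 60 + 16) × 30 + 22 = 7702.
Minute boundaries passed: 4; those not divisible by 10: 4 − 0 = 4; dropped labels = 2 × 4 = 8.
Actual frame index = 7702 − 8 = 7694.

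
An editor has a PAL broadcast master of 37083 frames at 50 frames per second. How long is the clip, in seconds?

741.66 seconds

Running time = 37083 / (50) = 741.66 s.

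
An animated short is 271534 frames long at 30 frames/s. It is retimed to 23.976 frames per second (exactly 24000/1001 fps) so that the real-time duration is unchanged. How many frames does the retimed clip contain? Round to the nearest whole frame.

Frames at target rate = 271534 × (24000/1001) / (30) = 217227200/1001 ≈ 217010.190.
Nearest whole frame: 217010.

217010 frames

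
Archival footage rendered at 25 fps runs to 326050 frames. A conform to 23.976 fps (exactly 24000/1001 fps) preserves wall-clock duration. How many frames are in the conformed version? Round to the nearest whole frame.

312695 frames

Frames at target rate = 326050 × (24000/1001) / (25) = 313008000/1001 ≈ 312695.305.
Nearest whole frame: 312695.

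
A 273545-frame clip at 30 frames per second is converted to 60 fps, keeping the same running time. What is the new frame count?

547090 frames

Frames at target rate = 273545 × (60) / (30) = 547090.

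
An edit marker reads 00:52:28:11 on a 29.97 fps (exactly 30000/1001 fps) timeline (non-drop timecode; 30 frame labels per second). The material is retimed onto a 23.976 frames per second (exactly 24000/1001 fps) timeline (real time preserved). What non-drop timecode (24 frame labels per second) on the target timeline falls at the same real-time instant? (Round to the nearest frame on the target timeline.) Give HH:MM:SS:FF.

Source frame index: (0×3600 + 52×60 + 28) × 30 + 11 = 94451.
Real time: 94451 / (30000/1001) = 94545451/30000 s.
Target frame: (94545451/30000) × (24000/1001) = 377804/5 ≈ 75560.800 → 75561.
At 24 labels/s: frame 75561 → 00:52:28:09.

00:52:28:09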